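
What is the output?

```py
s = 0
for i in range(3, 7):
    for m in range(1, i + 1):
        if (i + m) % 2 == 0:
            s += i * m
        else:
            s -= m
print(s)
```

i=3,m=1: even sum, s = 0+3 = 3
i=3,m=2: odd sum, s = 3-2 = 1
i=3,m=3: even sum, s = 1+9 = 10
i=4,m=1: odd sum, s = 10-1 = 9
i=4,m=2: even sum, s = 9+8 = 17
i=4,m=3: odd sum, s = 17-3 = 14
i=4,m=4: even sum, s = 14+16 = 30
i=5,m=1: even sum, s = 30+5 = 35
i=5,m=2: odd sum, s = 35-2 = 33
i=5,m=3: even sum, s = 33+15 = 48
i=5,m=4: odd sum, s = 48-4 = 44
i=5,m=5: even sum, s = 44+25 = 69
i=6,m=1: odd sum, s = 69-1 = 68
i=6,m=2: even sum, s = 68+12 = 80
i=6,m=3: odd sum, s = 80-3 = 77
i=6,m=4: even sum, s = 77+24 = 101
i=6,m=5: odd sum, s = 101-5 = 96
i=6,m=6: even sum, s = 96+36 = 132

132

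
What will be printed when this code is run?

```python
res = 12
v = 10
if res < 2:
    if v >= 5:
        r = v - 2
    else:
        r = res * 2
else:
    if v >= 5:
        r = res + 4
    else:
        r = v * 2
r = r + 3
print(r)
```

res=12, v=10
res < 2 is False; v >= 5 is True
→ r = res + 4 = 16
r = 16+3 = 19

19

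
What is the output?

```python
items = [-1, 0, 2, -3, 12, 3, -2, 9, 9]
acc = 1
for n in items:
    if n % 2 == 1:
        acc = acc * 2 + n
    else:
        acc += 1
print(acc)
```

n=-1: odd, acc = 1*2+(-1) = 1
n=0: not odd, acc = 1+1 = 2
n=2: not odd, acc = 2+1 = 3
n=-3: odd, acc = 3*2+(-3) = 3
n=12: not odd, acc = 3+1 = 4
n=3: odd, acc = 4*2+3 = 11
n=-2: not odd, acc = 11+1 = 12
n=9: odd, acc = 12*2+9 = 33
n=9: odd, acc = 33*2+9 = 75

75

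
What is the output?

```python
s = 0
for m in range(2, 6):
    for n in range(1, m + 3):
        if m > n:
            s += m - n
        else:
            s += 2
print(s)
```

44

m=2,n=1: 2>1, s = 0+1 = 1
m=2,n=2: not 2>2, s = 1+2 = 3
m=2,n=3: not 2>3, s = 3+2 = 5
m=2,n=4: not 2>4, s = 5+2 = 7
m=3,n=1: 3>1, s = 7+2 = 9
m=3,n=2: 3>2, s = 9+1 = 10
m=3,n=3: not 3>3, s = 10+2 = 12
m=3,n=4: not 3>4, s = 12+2 = 14
m=3,n=5: not 3>5, s = 14+2 = 16
m=4,n=1: 4>1, s = 16+3 = 19
m=4,n=2: 4>2, s = 19+2 = 21
m=4,n=3: 4>3, s = 21+1 = 22
m=4,n=4: not 4>4, s = 22+2 = 24
m=4,n=5: not 4>5, s = 24+2 = 26
m=4,n=6: not 4>6, s = 26+2 = 28
m=5,n=1: 5>1, s = 28+4 = 32
m=5,n=2: 5>2, s = 32+3 = 35
m=5,n=3: 5>3, s = 35+2 = 37
m=5,n=4: 5>4, s = 37+1 = 38
m=5,n=5: not 5>5, s = 38+2 = 40
m=5,n=6: not 5>6, s = 40+2 = 42
m=5,n=7: not 5>7, s = 42+2 = 44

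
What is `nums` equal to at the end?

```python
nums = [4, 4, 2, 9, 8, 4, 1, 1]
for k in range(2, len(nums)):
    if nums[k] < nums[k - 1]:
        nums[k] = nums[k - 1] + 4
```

k=2: 2<4, nums[2] = 4+4 = 8 → [4, 4, 8, 9, 8, 4, 1, 1]
k=3: 9>=8, unchanged → [4, 4, 8, 9, 8, 4, 1, 1]
k=4: 8<9, nums[4] = 9+4 = 13 → [4, 4, 8, 9, 13, 4, 1, 1]
k=5: 4<13, nums[5] = 13+4 = 17 → [4, 4, 8, 9, 13, 17, 1, 1]
k=6: 1<17, nums[6] = 17+4 = 21 → [4, 4, 8, 9, 13, 17, 21, 1]
k=7: 1<21, nums[7] = 21+4 = 25 → [4, 4, 8, 9, 13, 17, 21, 25]

[4, 4, 8, 9, 13, 17, 21, 25]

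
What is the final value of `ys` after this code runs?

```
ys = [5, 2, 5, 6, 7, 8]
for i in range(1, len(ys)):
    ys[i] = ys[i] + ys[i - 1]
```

i=1: ys[1] = 2+5 = 7 → [5, 7, 5, 6, 7, 8]
i=2: ys[2] = 5+7 = 12 → [5, 7, 12, 6, 7, 8]
i=3: ys[3] = 6+12 = 18 → [5, 7, 12, 18, 7, 8]
i=4: ys[4] = 7+18 = 25 → [5, 7, 12, 18, 25, 8]
i=5: ys[5] = 8+25 = 33 → [5, 7, 12, 18, 25, 33]

[5, 7, 12, 18, 25, 33]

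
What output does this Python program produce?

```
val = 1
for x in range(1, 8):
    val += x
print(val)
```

29

x=1: val = 1+1 = 2
x=2: val = 2+2 = 4
x=3: val = 4+3 = 7
x=4: val = 7+4 = 11
x=5: val = 11+5 = 16
x=6: val = 16+6 = 22
x=7: val = 22+7 = 29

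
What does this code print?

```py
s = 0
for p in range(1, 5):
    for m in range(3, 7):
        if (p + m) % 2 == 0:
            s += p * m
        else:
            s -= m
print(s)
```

p=1,m=3: even sum, s = 0+3 = 3
p=1,m=4: odd sum, s = 3-4 = -1
p=1,m=5: even sum, s = (-1)+5 = 4
p=1,m=6: odd sum, s = 4-6 = -2
p=2,m=3: odd sum, s = (-2)-3 = -5
p=2,m=4: even sum, s = (-5)+8 = 3
p=2,m=5: odd sum, s = 3-5 = -2
p=2,m=6: even sum, s = (-2)+12 = 10
p=3,m=3: even sum, s = 10+9 = 19
p=3,m=4: odd sum, s = 19-4 = 15
p=3,m=5: even sum, s = 15+15 = 30
p=3,m=6: odd sum, s = 30-6 = 24
p=4,m=3: odd sum, s = 24-3 = 21
p=4,m=4: even sum, s = 21+16 = 37
p=4,m=5: odd sum, s = 37-5 = 32
p=4,m=6: even sum, s = 32+24 = 56

56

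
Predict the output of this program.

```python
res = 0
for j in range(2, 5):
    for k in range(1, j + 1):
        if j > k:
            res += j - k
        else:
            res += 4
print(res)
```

22

j=2,k=1: 2>1, res = 0+1 = 1
j=2,k=2: not 2>2, res = 1+4 = 5
j=3,k=1: 3>1, res = 5+2 = 7
j=3,k=2: 3>2, res = 7+1 = 8
j=3,k=3: not 3>3, res = 8+4 = 12
j=4,k=1: 4>1, res = 12+3 = 15
j=4,k=2: 4>2, res = 15+2 = 17
j=4,k=3: 4>3, res = 17+1 = 18
j=4,k=4: not 4>4, res = 18+4 = 22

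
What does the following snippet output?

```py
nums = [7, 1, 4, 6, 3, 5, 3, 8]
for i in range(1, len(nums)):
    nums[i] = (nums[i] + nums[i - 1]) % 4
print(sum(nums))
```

i=1: nums[1] = (1+7)%4 = 0 → [7, 0, 4, 6, 3, 5, 3, 8]
i=2: nums[2] = (4+0)%4 = 0 → [7, 0, 0, 6, 3, 5, 3, 8]
i=3: nums[3] = (6+0)%4 = 2 → [7, 0, 0, 2, 3, 5, 3, 8]
i=4: nums[4] = (3+2)%4 = 1 → [7, 0, 0, 2, 1, 5, 3, 8]
i=5: nums[5] = (5+1)%4 = 2 → [7, 0, 0, 2, 1, 2, 3, 8]
i=6: nums[6] = (3+2)%4 = 1 → [7, 0, 0, 2, 1, 2, 1, 8]
i=7: nums[7] = (8+1)%4 = 1 → [7, 0, 0, 2, 1, 2, 1, 1]
sum = 14

14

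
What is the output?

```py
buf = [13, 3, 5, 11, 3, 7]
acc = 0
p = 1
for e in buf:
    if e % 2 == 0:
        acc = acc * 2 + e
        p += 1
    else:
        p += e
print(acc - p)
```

-43

e=13: not even; p=14
e=3: not even; p=17
e=5: not even; p=22
e=11: not even; p=33
e=3: not even; p=36
e=7: not even; p=43
acc-p = 0-43 = -43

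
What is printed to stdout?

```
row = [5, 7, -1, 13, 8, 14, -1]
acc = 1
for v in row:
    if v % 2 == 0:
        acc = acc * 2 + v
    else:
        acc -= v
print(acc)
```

-61

v=5: not even, acc = 1-5 = -4
v=7: not even, acc = (-4)-7 = -11
v=-1: not even, acc = (-11)-(-1) = -10
v=13: not even, acc = (-10)-13 = -23
v=8: even, acc = (-23)*2+8 = -38
v=14: even, acc = (-38)*2+14 = -62
v=-1: not even, acc = (-62)-(-1) = -61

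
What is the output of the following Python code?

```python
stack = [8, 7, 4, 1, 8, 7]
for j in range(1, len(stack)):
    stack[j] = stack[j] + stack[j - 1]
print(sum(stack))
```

j=1: stack[1] = 7+8 = 15 → [8, 15, 4, 1, 8, 7]
j=2: stack[2] = 4+15 = 19 → [8, 15, 19, 1, 8, 7]
j=3: stack[3] = 1+19 = 20 → [8, 15, 19, 20, 8, 7]
j=4: stack[4] = 8+20 = 28 → [8, 15, 19, 20, 28, 7]
j=5: stack[5] = 7+28 = 35 → [8, 15, 19, 20, 28, 35]
sum = 125

125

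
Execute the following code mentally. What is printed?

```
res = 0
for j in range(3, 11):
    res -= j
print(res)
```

j=3: res = 0-3 = -3
j=4: res = (-3)-4 = -7
j=5: res = (-7)-5 = -12
j=6: res = (-12)-6 = -18
j=7: res = (-18)-7 = -25
j=8: res = (-25)-8 = -33
j=9: res = (-33)-9 = -42
j=10: res = (-42)-10 = -52

-52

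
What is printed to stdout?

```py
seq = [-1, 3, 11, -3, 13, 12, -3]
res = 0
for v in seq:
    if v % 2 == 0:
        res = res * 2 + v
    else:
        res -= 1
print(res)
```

v=-1: not even, res = 0-1 = -1
v=3: not even, res = (-1)-1 = -2
v=11: not even, res = (-2)-1 = -3
v=-3: not even, res = (-3)-1 = -4
v=13: not even, res = (-4)-1 = -5
v=12: even, res = (-5)*2+12 = 2
v=-3: not even, res = 2-1 = 1

1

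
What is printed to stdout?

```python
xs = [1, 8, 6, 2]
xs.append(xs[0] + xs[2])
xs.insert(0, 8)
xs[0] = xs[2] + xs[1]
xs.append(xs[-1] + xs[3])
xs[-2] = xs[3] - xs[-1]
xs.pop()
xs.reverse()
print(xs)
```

[-7, 2, 6, 8, 1, 9]

append xs[0]+xs[2] = 1+6 = 7 → [1, 8, 6, 2, 7]
insert 8 at 0 → [8, 1, 8, 6, 2, 7]
xs[0] = xs[2]+xs[1] = 8+1 = 9 → [9, 1, 8, 6, 2, 7]
append xs[-1]+xs[3] = 7+6 = 13 → [9, 1, 8, 6, 2, 7, 13]
xs[-2] = xs[3]-xs[-1] = 6-13 = -7 → [9, 1, 8, 6, 2, -7, 13]
pop() removes 13 → [9, 1, 8, 6, 2, -7]
reverse → [-7, 2, 6, 8, 1, 9]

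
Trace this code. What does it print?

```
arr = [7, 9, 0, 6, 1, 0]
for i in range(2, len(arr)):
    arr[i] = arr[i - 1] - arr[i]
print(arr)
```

[7, 9, 9, 3, 2, 2]

i=2: arr[2] = 9-0 = 9 → [7, 9, 9, 6, 1, 0]
i=3: arr[3] = 9-6 = 3 → [7, 9, 9, 3, 1, 0]
i=4: arr[4] = 3-1 = 2 → [7, 9, 9, 3, 2, 0]
i=5: arr[5] = 2-0 = 2 → [7, 9, 9, 3, 2, 2]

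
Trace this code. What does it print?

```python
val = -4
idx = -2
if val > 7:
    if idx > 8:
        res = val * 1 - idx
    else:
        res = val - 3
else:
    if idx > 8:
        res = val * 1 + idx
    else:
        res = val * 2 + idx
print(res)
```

val=-4, idx=-2
val > 7 is False; idx > 8 is False
→ res = val * 2 + idx = -10

-10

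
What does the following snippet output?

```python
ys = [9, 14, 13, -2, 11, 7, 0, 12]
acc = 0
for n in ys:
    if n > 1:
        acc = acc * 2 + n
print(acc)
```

n=9: >1, acc = 0*2+9 = 9
n=14: >1, acc = 9*2+14 = 32
n=13: >1, acc = 32*2+13 = 77
n=-2: not >1
n=11: >1, acc = 77*2+11 = 165
n=7: >1, acc = 165*2+7 = 337
n=0: not >1
n=12: >1, acc = 337*2+12 = 686

686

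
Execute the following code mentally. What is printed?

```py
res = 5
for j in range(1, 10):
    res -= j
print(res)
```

-40

j=1: res = 5-1 = 4
j=2: res = 4-2 = 2
j=3: res = 2-3 = -1
j=4: res = (-1)-4 = -5
j=5: res = (-5)-5 = -10
j=6: res = (-10)-6 = -16
j=7: res = (-16)-7 = -23
j=8: res = (-23)-8 = -31
j=9: res = (-31)-9 = -40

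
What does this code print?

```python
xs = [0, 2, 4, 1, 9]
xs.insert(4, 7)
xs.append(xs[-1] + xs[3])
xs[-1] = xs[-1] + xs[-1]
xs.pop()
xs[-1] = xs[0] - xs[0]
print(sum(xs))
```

14

insert 7 at 4 → [0, 2, 4, 1, 7, 9]
append xs[-1]+xs[3] = 9+1 = 10 → [0, 2, 4, 1, 7, 9, 10]
xs[-1] = xs[-1]+xs[-1] = 10+10 = 20 → [0, 2, 4, 1, 7, 9, 20]
pop() removes 20 → [0, 2, 4, 1, 7, 9]
xs[-1] = xs[0]-xs[0] = 0-0 = 0 → [0, 2, 4, 1, 7, 0]
sum = 14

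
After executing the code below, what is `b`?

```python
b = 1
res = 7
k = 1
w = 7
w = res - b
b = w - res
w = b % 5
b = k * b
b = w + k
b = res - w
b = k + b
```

w = 7-1 = 6
b = 6-7 = -1
w = (-1)%5 = 4
b = 1*(-1) = -1
b = 4+1 = 5
b = 7-4 = 3
b = 1+3 = 4

4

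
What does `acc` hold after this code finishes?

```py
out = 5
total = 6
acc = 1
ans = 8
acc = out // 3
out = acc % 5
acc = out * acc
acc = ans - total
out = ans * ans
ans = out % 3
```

acc = 5//3 = 1
out = 1%5 = 1
acc = 1*1 = 1
acc = 8-6 = 2
out = 8*8 = 64
ans = 64%3 = 1

2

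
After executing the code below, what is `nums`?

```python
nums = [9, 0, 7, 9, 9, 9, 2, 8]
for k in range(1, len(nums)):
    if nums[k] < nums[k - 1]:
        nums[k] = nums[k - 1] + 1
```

k=1: 0<9, nums[1] = 9+1 = 10 → [9, 10, 7, 9, 9, 9, 2, 8]
k=2: 7<10, nums[2] = 10+1 = 11 → [9, 10, 11, 9, 9, 9, 2, 8]
k=3: 9<11, nums[3] = 11+1 = 12 → [9, 10, 11, 12, 9, 9, 2, 8]
k=4: 9<12, nums[4] = 12+1 = 13 → [9, 10, 11, 12, 13, 9, 2, 8]
k=5: 9<13, nums[5] = 13+1 = 14 → [9, 10, 11, 12, 13, 14, 2, 8]
k=6: 2<14, nums[6] = 14+1 = 15 → [9, 10, 11, 12, 13, 14, 15, 8]
k=7: 8<15, nums[7] = 15+1 = 16 → [9, 10, 11, 12, 13, 14, 15, 16]

[9, 10, 11, 12, 13, 14, 15, 16]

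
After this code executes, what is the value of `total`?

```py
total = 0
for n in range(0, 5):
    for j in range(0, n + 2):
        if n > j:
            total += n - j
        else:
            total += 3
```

n=0,j=0: not 0>0, total = 0+3 = 3
n=0,j=1: not 0>1, total = 3+3 = 6
n=1,j=0: 1>0, total = 6+1 = 7
n=1,j=1: not 1>1, total = 7+3 = 10
n=1,j=2: not 1>2, total = 10+3 = 13
n=2,j=0: 2>0, total = 13+2 = 15
n=2,j=1: 2>1, total = 15+1 = 16
n=2,j=2: not 2>2, total = 16+3 = 19
n=2,j=3: not 2>3, total = 19+3 = 22
n=3,j=0: 3>0, total = 22+3 = 25
n=3,j=1: 3>1, total = 25+2 = 27
n=3,j=2: 3>2, total = 27+1 = 28
n=3,j=3: not 3>3, total = 28+3 = 31
n=3,j=4: not 3>4, total = 31+3 = 34
n=4,j=0: 4>0, total = 34+4 = 38
n=4,j=1: 4>1, total = 38+3 = 41
n=4,j=2: 4>2, total = 41+2 = 43
n=4,j=3: 4>3, total = 43+1 = 44
n=4,j=4: not 4>4, total = 44+3 = 47
n=4,j=5: not 4>5, total = 47+3 = 50

50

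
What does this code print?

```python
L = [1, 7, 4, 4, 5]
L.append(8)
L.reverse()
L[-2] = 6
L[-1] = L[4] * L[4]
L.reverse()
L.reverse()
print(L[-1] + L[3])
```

append 8 → [1, 7, 4, 4, 5, 8]
reverse → [8, 5, 4, 4, 7, 1]
L[-2] = 6 → [8, 5, 4, 4, 6, 1]
L[-1] = L[4]*L[4] = 6*6 = 36 → [8, 5, 4, 4, 6, 36]
reverse → [36, 6, 4, 4, 5, 8]
reverse → [8, 5, 4, 4, 6, 36]
L[-1]+L[3] = 36+4 = 40

40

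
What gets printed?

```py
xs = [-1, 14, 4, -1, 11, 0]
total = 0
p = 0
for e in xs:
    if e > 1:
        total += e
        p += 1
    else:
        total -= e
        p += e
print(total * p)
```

31

e=-1: not >1, total = 0-(-1) = 1; p=-1
e=14: >1, total = 1+14 = 15; p=0
e=4: >1, total = 15+4 = 19; p=1
e=-1: not >1, total = 19-(-1) = 20; p=0
e=11: >1, total = 20+11 = 31; p=1
e=0: not >1, total = 31-0 = 31; p=1
total*p = 31*1 = 31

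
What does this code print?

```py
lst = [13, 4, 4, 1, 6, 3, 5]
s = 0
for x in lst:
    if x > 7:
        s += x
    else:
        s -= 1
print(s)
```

7

x=13: >7, s = 0+13 = 13
x=4: not >7, s = 13-1 = 12
x=4: not >7, s = 12-1 = 11
x=1: not >7, s = 11-1 = 10
x=6: not >7, s = 10-1 = 9
x=3: not >7, s = 9-1 = 8
x=5: not >7, s = 8-1 = 7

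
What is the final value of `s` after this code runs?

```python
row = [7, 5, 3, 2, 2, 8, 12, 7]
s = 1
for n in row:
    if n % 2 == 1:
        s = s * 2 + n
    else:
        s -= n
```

n=7: odd, s = 1*2+7 = 9
n=5: odd, s = 9*2+5 = 23
n=3: odd, s = 23*2+3 = 49
n=2: not odd, s = 49-2 = 47
n=2: not odd, s = 47-2 = 45
n=8: not odd, s = 45-8 = 37
n=12: not odd, s = 37-12 = 25
n=7: odd, s = 25*2+7 = 57

57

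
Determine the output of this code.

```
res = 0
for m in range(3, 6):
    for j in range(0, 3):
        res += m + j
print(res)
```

45

m=3,j=0: res = 0+3 = 3
m=3,j=1: res = 3+4 = 7
m=3,j=2: res = 7+5 = 12
m=4,j=0: res = 12+4 = 16
m=4,j=1: res = 16+5 = 21
m=4,j=2: res = 21+6 = 27
m=5,j=0: res = 27+5 = 32
m=5,j=1: res = 32+6 = 38
m=5,j=2: res = 38+7 = 45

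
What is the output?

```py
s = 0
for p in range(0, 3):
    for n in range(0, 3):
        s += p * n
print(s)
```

9

p=0,n=0: s = 0+0 = 0
p=0,n=1: s = 0+0 = 0
p=0,n=2: s = 0+0 = 0
p=1,n=0: s = 0+0 = 0
p=1,n=1: s = 0+1 = 1
p=1,n=2: s = 1+2 = 3
p=2,n=0: s = 3+0 = 3
p=2,n=1: s = 3+2 = 5
p=2,n=2: s = 5+4 = 9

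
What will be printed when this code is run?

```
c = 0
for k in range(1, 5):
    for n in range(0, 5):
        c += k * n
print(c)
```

100

k=1,n=0: c = 0+0 = 0
k=1,n=1: c = 0+1 = 1
k=1,n=2: c = 1+2 = 3
k=1,n=3: c = 3+3 = 6
k=1,n=4: c = 6+4 = 10
k=2,n=0: c = 10+0 = 10
k=2,n=1: c = 10+2 = 12
k=2,n=2: c = 12+4 = 16
k=2,n=3: c = 16+6 = 22
k=2,n=4: c = 22+8 = 30
k=3,n=0: c = 30+0 = 30
k=3,n=1: c = 30+3 = 33
k=3,n=2: c = 33+6 = 39
k=3,n=3: c = 39+9 = 48
k=3,n=4: c = 48+12 = 60
k=4,n=0: c = 60+0 = 60
k=4,n=1: c = 60+4 = 64
k=4,n=2: c = 64+8 = 72
k=4,n=3: c = 72+12 = 84
k=4,n=4: c = 84+16 = 100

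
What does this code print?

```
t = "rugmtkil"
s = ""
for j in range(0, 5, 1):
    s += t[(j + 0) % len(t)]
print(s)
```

j=0: add t[0]='r' → 'r'
j=1: add t[1]='u' → 'ru'
j=2: add t[2]='g' → 'rug'
j=3: add t[3]='m' → 'rugm'
j=4: add t[4]='t' → 'rugmt'

rugmt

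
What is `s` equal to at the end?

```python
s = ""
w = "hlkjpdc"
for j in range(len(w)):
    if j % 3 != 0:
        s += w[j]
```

j=0: skip
j=1: add 'l' → 'l'
j=2: add 'k' → 'lk'
j=3: skip
j=4: add 'p' → 'lkp'
j=5: add 'd' → 'lkpd'
j=6: skip

'lkpd'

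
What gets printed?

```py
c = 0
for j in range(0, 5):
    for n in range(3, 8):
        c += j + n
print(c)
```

j=0,n=3: c = 0+3 = 3
j=0,n=4: c = 3+4 = 7
j=0,n=5: c = 7+5 = 12
j=0,n=6: c = 12+6 = 18
j=0,n=7: c = 18+7 = 25
j=1,n=3: c = 25+4 = 29
j=1,n=4: c = 29+5 = 34
j=1,n=5: c = 34+6 = 40
j=1,n=6: c = 40+7 = 47
j=1,n=7: c = 47+8 = 55
j=2,n=3: c = 55+5 = 60
j=2,n=4: c = 60+6 = 66
j=2,n=5: c = 66+7 = 73
j=2,n=6: c = 73+8 = 81
j=2,n=7: c = 81+9 = 90
j=3,n=3: c = 90+6 = 96
j=3,n=4: c = 96+7 = 103
j=3,n=5: c = 103+8 = 111
j=3,n=6: c = 111+9 = 120
j=3,n=7: c = 120+10 = 130
j=4,n=3: c = 130+7 = 137
j=4,n=4: c = 137+8 = 145
j=4,n=5: c = 145+9 = 154
j=4,n=6: c = 154+10 = 164
j=4,n=7: c = 164+11 = 175

175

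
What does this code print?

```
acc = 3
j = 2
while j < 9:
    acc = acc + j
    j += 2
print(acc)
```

23

j=2: acc = 3+2 = 5
j=4: acc = 5+4 = 9
j=6: acc = 9+6 = 15
j=8: acc = 15+8 = 23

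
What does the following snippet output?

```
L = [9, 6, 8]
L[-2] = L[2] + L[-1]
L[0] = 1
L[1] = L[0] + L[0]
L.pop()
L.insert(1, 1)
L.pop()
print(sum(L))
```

L[-2] = L[2]+L[-1] = 8+8 = 16 → [9, 16, 8]
L[0] = 1 → [1, 16, 8]
L[1] = L[0]+L[0] = 1+1 = 2 → [1, 2, 8]
pop() removes 8 → [1, 2]
insert 1 at 1 → [1, 1, 2]
pop() removes 2 → [1, 1]
sum = 2

2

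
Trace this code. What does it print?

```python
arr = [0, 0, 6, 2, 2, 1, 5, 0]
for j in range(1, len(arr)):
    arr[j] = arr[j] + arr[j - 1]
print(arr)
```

[0, 0, 6, 8, 10, 11, 16, 16]

j=1: arr[1] = 0+0 = 0 → [0, 0, 6, 2, 2, 1, 5, 0]
j=2: arr[2] = 6+0 = 6 → [0, 0, 6, 2, 2, 1, 5, 0]
j=3: arr[3] = 2+6 = 8 → [0, 0, 6, 8, 2, 1, 5, 0]
j=4: arr[4] = 2+8 = 10 → [0, 0, 6, 8, 10, 1, 5, 0]
j=5: arr[5] = 1+10 = 11 → [0, 0, 6, 8, 10, 11, 5, 0]
j=6: arr[6] = 5+11 = 16 → [0, 0, 6, 8, 10, 11, 16, 0]
j=7: arr[7] = 0+16 = 16 → [0, 0, 6, 8, 10, 11, 16, 16]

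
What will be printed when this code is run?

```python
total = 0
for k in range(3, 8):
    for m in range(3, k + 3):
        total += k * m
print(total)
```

725

k=3,m=3: total = 0+9 = 9
k=3,m=4: total = 9+12 = 21
k=3,m=5: total = 21+15 = 36
k=4,m=3: total = 36+12 = 48
k=4,m=4: total = 48+16 = 64
k=4,m=5: total = 64+20 = 84
k=4,m=6: total = 84+24 = 108
k=5,m=3: total = 108+15 = 123
k=5,m=4: total = 123+20 = 143
k=5,m=5: total = 143+25 = 168
k=5,m=6: total = 168+30 = 198
k=5,m=7: total = 198+35 = 233
k=6,m=3: total = 233+18 = 251
k=6,m=4: total = 251+24 = 275
k=6,m=5: total = 275+30 = 305
k=6,m=6: total = 305+36 = 341
k=6,m=7: total = 341+42 = 383
k=6,m=8: total = 383+48 = 431
k=7,m=3: total = 431+21 = 452
k=7,m=4: total = 452+28 = 480
k=7,m=5: total = 480+35 = 515
k=7,m=6: total = 515+42 = 557
k=7,m=7: total = 557+49 = 606
k=7,m=8: total = 606+56 = 662
k=7,m=9: total = 662+63 = 725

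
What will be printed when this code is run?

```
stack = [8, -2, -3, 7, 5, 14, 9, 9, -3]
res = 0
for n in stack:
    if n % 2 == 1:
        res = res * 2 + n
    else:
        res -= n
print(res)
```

-389

n=8: not odd, res = 0-8 = -8
n=-2: not odd, res = (-8)-(-2) = -6
n=-3: odd, res = (-6)*2+(-3) = -15
n=7: odd, res = (-15)*2+7 = -23
n=5: odd, res = (-23)*2+5 = -41
n=14: not odd, res = (-41)-14 = -55
n=9: odd, res = (-55)*2+9 = -101
n=9: odd, res = (-101)*2+9 = -193
n=-3: odd, res = (-193)*2+(-3) = -389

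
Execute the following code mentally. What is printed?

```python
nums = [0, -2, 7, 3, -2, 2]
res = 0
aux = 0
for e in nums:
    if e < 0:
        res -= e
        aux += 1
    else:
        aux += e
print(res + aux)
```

e=0: not <0; aux=0
e=-2: <0, res = 0-(-2) = 2; aux=1
e=7: not <0; aux=8
e=3: not <0; aux=11
e=-2: <0, res = 2-(-2) = 4; aux=12
e=2: not <0; aux=14
res+aux = 4+14 = 18

18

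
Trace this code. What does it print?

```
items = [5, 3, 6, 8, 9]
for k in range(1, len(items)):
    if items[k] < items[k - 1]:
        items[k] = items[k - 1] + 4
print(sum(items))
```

k=1: 3<5, items[1] = 5+4 = 9 → [5, 9, 6, 8, 9]
k=2: 6<9, items[2] = 9+4 = 13 → [5, 9, 13, 8, 9]
k=3: 8<13, items[3] = 13+4 = 17 → [5, 9, 13, 17, 9]
k=4: 9<17, items[4] = 17+4 = 21 → [5, 9, 13, 17, 21]
sum = 65

65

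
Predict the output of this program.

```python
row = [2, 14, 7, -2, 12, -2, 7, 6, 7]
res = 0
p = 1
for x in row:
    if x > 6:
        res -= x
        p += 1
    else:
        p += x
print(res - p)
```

-57

x=2: not >6; p=3
x=14: >6, res = 0-14 = -14; p=4
x=7: >6, res = (-14)-7 = -21; p=5
x=-2: not >6; p=3
x=12: >6, res = (-21)-12 = -33; p=4
x=-2: not >6; p=2
x=7: >6, res = (-33)-7 = -40; p=3
x=6: not >6; p=9
x=7: >6, res = (-40)-7 = -47; p=10
res-p = (-47)-10 = -57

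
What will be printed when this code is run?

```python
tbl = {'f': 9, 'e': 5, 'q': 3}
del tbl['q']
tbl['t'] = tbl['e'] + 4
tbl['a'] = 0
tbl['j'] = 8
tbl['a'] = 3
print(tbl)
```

del 'q' → {'f': 9, 'e': 5}
tbl['t'] = tbl['e']+4 = 9 → {'f': 9, 'e': 5, 't': 9}
tbl['a'] = 0 → {'f': 9, 'e': 5, 't': 9, 'a': 0}
tbl['j'] = 8 → {'f': 9, 'e': 5, 't': 9, 'a': 0, 'j': 8}
tbl['a'] = 3 → {'f': 9, 'e': 5, 't': 9, 'a': 3, 'j': 8}

{'f': 9, 'e': 5, 't': 9, 'a': 3, 'j': 8}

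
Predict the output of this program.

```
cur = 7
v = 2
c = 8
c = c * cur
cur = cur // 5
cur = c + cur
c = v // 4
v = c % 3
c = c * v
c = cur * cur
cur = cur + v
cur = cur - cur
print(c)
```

c = 8*7 = 56
cur = 7//5 = 1
cur = 56+1 = 57
c = 2//4 = 0
v = 0%3 = 0
c = 0*0 = 0
c = 57*57 = 3249
cur = 57+0 = 57
cur = 57-57 = 0

3249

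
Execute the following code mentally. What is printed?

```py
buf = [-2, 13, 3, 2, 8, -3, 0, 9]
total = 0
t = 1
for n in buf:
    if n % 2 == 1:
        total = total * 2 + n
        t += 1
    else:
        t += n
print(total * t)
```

n=-2: not odd; t=-1
n=13: odd, total = 0*2+13 = 13; t=0
n=3: odd, total = 13*2+3 = 29; t=1
n=2: not odd; t=3
n=8: not odd; t=11
n=-3: odd, total = 29*2+(-3) = 55; t=12
n=0: not odd; t=12
n=9: odd, total = 55*2+9 = 119; t=13
total*t = 119*13 = 1547

1547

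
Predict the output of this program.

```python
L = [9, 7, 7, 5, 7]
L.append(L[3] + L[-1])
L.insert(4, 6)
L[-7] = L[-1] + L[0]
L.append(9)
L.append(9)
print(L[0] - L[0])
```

append L[3]+L[-1] = 5+7 = 12 → [9, 7, 7, 5, 7, 12]
insert 6 at 4 → [9, 7, 7, 5, 6, 7, 12]
L[-7] = L[-1]+L[0] = 12+9 = 21 → [21, 7, 7, 5, 6, 7, 12]
append 9 → [21, 7, 7, 5, 6, 7, 12, 9]
append 9 → [21, 7, 7, 5, 6, 7, 12, 9, 9]
L[0]-L[0] = 21-21 = 0

0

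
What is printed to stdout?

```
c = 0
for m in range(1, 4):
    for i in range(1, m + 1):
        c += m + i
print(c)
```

m=1,i=1: c = 0+2 = 2
m=2,i=1: c = 2+3 = 5
m=2,i=2: c = 5+4 = 9
m=3,i=1: c = 9+4 = 13
m=3,i=2: c = 13+5 = 18
m=3,i=3: c = 18+6 = 24

24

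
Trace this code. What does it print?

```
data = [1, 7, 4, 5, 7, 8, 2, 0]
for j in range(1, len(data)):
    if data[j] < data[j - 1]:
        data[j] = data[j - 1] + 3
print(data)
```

[1, 7, 10, 13, 16, 19, 22, 25]

j=1: 7>=1, unchanged → [1, 7, 4, 5, 7, 8, 2, 0]
j=2: 4<7, data[2] = 7+3 = 10 → [1, 7, 10, 5, 7, 8, 2, 0]
j=3: 5<10, data[3] = 10+3 = 13 → [1, 7, 10, 13, 7, 8, 2, 0]
j=4: 7<13, data[4] = 13+3 = 16 → [1, 7, 10, 13, 16, 8, 2, 0]
j=5: 8<16, data[5] = 16+3 = 19 → [1, 7, 10, 13, 16, 19, 2, 0]
j=6: 2<19, data[6] = 19+3 = 22 → [1, 7, 10, 13, 16, 19, 22, 0]
j=7: 0<22, data[7] = 22+3 = 25 → [1, 7, 10, 13, 16, 19, 22, 25]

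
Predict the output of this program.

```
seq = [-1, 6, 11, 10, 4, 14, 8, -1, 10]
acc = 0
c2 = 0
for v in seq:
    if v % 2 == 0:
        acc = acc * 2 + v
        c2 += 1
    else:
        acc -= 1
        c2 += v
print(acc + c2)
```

v=-1: not even, acc = 0-1 = -1; c2=-1
v=6: even, acc = (-1)*2+6 = 4; c2=0
v=11: not even, acc = 4-1 = 3; c2=11
v=10: even, acc = 3*2+10 = 16; c2=12
v=4: even, acc = 16*2+4 = 36; c2=13
v=14: even, acc = 36*2+14 = 86; c2=14
v=8: even, acc = 86*2+8 = 180; c2=15
v=-1: not even, acc = 180-1 = 179; c2=14
v=10: even, acc = 179*2+10 = 368; c2=15
acc+c2 = 368+15 = 383

383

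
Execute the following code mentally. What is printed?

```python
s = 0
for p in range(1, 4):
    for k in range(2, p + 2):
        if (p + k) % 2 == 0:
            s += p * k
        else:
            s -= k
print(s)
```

2

p=1,k=2: odd sum, s = 0-2 = -2
p=2,k=2: even sum, s = (-2)+4 = 2
p=2,k=3: odd sum, s = 2-3 = -1
p=3,k=2: odd sum, s = (-1)-2 = -3
p=3,k=3: even sum, s = (-3)+9 = 6
p=3,k=4: odd sum, s = 6-4 = 2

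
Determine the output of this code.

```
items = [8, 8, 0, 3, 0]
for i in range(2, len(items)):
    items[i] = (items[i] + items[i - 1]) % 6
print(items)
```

[8, 8, 2, 5, 5]

i=2: items[2] = (0+8)%6 = 2 → [8, 8, 2, 3, 0]
i=3: items[3] = (3+2)%6 = 5 → [8, 8, 2, 5, 0]
i=4: items[4] = (0+5)%6 = 5 → [8, 8, 2, 5, 5]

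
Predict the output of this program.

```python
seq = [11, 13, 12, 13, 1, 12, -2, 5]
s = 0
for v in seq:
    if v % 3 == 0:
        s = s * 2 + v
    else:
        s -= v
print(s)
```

v=11: not %3==0, s = 0-11 = -11
v=13: not %3==0, s = (-11)-13 = -24
v=12: %3==0, s = (-24)*2+12 = -36
v=13: not %3==0, s = (-36)-13 = -49
v=1: not %3==0, s = (-49)-1 = -50
v=12: %3==0, s = (-50)*2+12 = -88
v=-2: not %3==0, s = (-88)-(-2) = -86
v=5: not %3==0, s = (-86)-5 = -91

-91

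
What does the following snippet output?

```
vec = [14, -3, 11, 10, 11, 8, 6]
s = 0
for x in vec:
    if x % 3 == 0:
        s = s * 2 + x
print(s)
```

x=14: not %3==0
x=-3: %3==0, s = 0*2+(-3) = -3
x=11: not %3==0
x=10: not %3==0
x=11: not %3==0
x=8: not %3==0
x=6: %3==0, s = (-3)*2+6 = 0

0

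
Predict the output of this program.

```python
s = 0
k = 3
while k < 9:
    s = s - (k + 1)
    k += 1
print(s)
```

k=3: s = 0-4 = -4
k=4: s = (-4)-5 = -9
k=5: s = (-9)-6 = -15
k=6: s = (-15)-7 = -22
k=7: s = (-22)-8 = -30
k=8: s = (-30)-9 = -39

-39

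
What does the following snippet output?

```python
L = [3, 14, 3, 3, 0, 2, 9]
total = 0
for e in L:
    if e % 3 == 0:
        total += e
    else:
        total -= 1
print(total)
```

16

e=3: %3==0, total = 0+3 = 3
e=14: not %3==0, total = 3-1 = 2
e=3: %3==0, total = 2+3 = 5
e=3: %3==0, total = 5+3 = 8
e=0: %3==0, total = 8+0 = 8
e=2: not %3==0, total = 8-1 = 7
e=9: %3==0, total = 7+9 = 16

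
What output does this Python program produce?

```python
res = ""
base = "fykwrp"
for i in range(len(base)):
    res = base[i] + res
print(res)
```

i=0: prepend 'f' → 'f'
i=1: prepend 'y' → 'yf'
i=2: prepend 'k' → 'kyf'
i=3: prepend 'w' → 'wkyf'
i=4: prepend 'r' → 'rwkyf'
i=5: prepend 'p' → 'prwkyf'

prwkyf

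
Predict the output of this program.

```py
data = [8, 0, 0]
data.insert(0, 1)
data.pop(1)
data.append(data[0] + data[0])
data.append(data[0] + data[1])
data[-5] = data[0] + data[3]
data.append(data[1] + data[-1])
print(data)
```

insert 1 at 0 → [1, 8, 0, 0]
pop(1) removes 8 → [1, 0, 0]
append data[0]+data[0] = 1+1 = 2 → [1, 0, 0, 2]
append data[0]+data[1] = 1+0 = 1 → [1, 0, 0, 2, 1]
data[-5] = data[0]+data[3] = 1+2 = 3 → [3, 0, 0, 2, 1]
append data[1]+data[-1] = 0+1 = 1 → [3, 0, 0, 2, 1, 1]

[3, 0, 0, 2, 1, 1]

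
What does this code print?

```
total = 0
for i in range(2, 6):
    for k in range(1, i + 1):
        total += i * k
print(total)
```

i=2,k=1: total = 0+2 = 2
i=2,k=2: total = 2+4 = 6
i=3,k=1: total = 6+3 = 9
i=3,k=2: total = 9+6 = 15
i=3,k=3: total = 15+9 = 24
i=4,k=1: total = 24+4 = 28
i=4,k=2: total = 28+8 = 36
i=4,k=3: total = 36+12 = 48
i=4,k=4: total = 48+16 = 64
i=5,k=1: total = 64+5 = 69
i=5,k=2: total = 69+10 = 79
i=5,k=3: total = 79+15 = 94
i=5,k=4: total = 94+20 = 114
i=5,k=5: total = 114+25 = 139

139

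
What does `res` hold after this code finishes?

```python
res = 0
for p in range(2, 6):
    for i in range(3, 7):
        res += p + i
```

p=2,i=3: res = 0+5 = 5
p=2,i=4: res = 5+6 = 11
p=2,i=5: res = 11+7 = 18
p=2,i=6: res = 18+8 = 26
p=3,i=3: res = 26+6 = 32
p=3,i=4: res = 32+7 = 39
p=3,i=5: res = 39+8 = 47
p=3,i=6: res = 47+9 = 56
p=4,i=3: res = 56+7 = 63
p=4,i=4: res = 63+8 = 71
p=4,i=5: res = 71+9 = 80
p=4,i=6: res = 80+10 = 90
p=5,i=3: res = 90+8 = 98
p=5,i=4: res = 98+9 = 107
p=5,i=5: res = 107+10 = 117
p=5,i=6: res = 117+11 = 128

128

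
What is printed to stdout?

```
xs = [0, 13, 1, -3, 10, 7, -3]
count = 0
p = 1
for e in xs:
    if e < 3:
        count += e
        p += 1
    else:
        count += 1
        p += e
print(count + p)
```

e=0: <3, count = 0+0 = 0; p=2
e=13: not <3, count = 0+1 = 1; p=15
e=1: <3, count = 1+1 = 2; p=16
e=-3: <3, count = 2+(-3) = -1; p=17
e=10: not <3, count = (-1)+1 = 0; p=27
e=7: not <3, count = 0+1 = 1; p=34
e=-3: <3, count = 1+(-3) = -2; p=35
count+p = (-2)+35 = 33

33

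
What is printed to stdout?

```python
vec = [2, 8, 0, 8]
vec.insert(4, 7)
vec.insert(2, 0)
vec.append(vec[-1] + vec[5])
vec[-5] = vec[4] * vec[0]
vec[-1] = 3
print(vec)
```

[2, 8, 16, 0, 8, 7, 3]

insert 7 at 4 → [2, 8, 0, 8, 7]
insert 0 at 2 → [2, 8, 0, 0, 8, 7]
append vec[-1]+vec[5] = 7+7 = 14 → [2, 8, 0, 0, 8, 7, 14]
vec[-5] = vec[4]*vec[0] = 8*2 = 16 → [2, 8, 16, 0, 8, 7, 14]
vec[-1] = 3 → [2, 8, 16, 0, 8, 7, 3]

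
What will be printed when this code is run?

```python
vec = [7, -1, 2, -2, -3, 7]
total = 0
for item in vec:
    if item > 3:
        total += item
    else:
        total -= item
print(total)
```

item=7: >3, total = 0+7 = 7
item=-1: not >3, total = 7-(-1) = 8
item=2: not >3, total = 8-2 = 6
item=-2: not >3, total = 6-(-2) = 8
item=-3: not >3, total = 8-(-3) = 11
item=7: >3, total = 11+7 = 18

18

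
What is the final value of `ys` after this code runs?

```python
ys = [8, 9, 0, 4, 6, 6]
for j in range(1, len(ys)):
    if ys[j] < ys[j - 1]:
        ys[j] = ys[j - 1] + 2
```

[8, 9, 11, 13, 15, 17]

j=1: 9>=8, unchanged → [8, 9, 0, 4, 6, 6]
j=2: 0<9, ys[2] = 9+2 = 11 → [8, 9, 11, 4, 6, 6]
j=3: 4<11, ys[3] = 11+2 = 13 → [8, 9, 11, 13, 6, 6]
j=4: 6<13, ys[4] = 13+2 = 15 → [8, 9, 11, 13, 15, 6]
j=5: 6<15, ys[5] = 15+2 = 17 → [8, 9, 11, 13, 15, 17]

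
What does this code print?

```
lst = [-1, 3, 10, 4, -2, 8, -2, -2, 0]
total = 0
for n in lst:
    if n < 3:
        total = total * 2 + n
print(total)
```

-44

n=-1: <3, total = 0*2+(-1) = -1
n=3: not <3
n=10: not <3
n=4: not <3
n=-2: <3, total = (-1)*2+(-2) = -4
n=8: not <3
n=-2: <3, total = (-4)*2+(-2) = -10
n=-2: <3, total = (-10)*2+(-2) = -22
n=0: <3, total = (-22)*2+0 = -44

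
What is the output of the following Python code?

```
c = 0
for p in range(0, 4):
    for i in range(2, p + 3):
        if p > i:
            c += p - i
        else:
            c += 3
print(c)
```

28

p=0,i=2: not 0>2, c = 0+3 = 3
p=1,i=2: not 1>2, c = 3+3 = 6
p=1,i=3: not 1>3, c = 6+3 = 9
p=2,i=2: not 2>2, c = 9+3 = 12
p=2,i=3: not 2>3, c = 12+3 = 15
p=2,i=4: not 2>4, c = 15+3 = 18
p=3,i=2: 3>2, c = 18+1 = 19
p=3,i=3: not 3>3, c = 19+3 = 22
p=3,i=4: not 3>4, c = 22+3 = 25
p=3,i=5: not 3>5, c = 25+3 = 28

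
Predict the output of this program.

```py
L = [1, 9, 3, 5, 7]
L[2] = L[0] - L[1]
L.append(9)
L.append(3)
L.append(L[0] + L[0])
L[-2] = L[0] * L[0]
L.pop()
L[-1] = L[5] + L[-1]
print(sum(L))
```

L[2] = L[0]-L[1] = 1-9 = -8 → [1, 9, -8, 5, 7]
append 9 → [1, 9, -8, 5, 7, 9]
append 3 → [1, 9, -8, 5, 7, 9, 3]
append L[0]+L[0] = 1+1 = 2 → [1, 9, -8, 5, 7, 9, 3, 2]
L[-2] = L[0]*L[0] = 1*1 = 1 → [1, 9, -8, 5, 7, 9, 1, 2]
pop() removes 2 → [1, 9, -8, 5, 7, 9, 1]
L[-1] = L[5]+L[-1] = 9+1 = 10 → [1, 9, -8, 5, 7, 9, 10]
sum = 33

33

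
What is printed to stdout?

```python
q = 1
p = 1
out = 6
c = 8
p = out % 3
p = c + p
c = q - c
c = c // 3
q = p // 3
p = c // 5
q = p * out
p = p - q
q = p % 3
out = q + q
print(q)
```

2

p = 6%3 = 0
p = 8+0 = 8
c = 1-8 = -7
c = (-7)//3 = -3
q = 8//3 = 2
p = (-3)//5 = -1
q = (-1)*6 = -6
p = (-1)-(-6) = 5
q = 5%3 = 2
out = 2+2 = 4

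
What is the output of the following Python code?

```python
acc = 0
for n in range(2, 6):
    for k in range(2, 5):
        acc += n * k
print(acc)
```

n=2,k=2: acc = 0+4 = 4
n=2,k=3: acc = 4+6 = 10
n=2,k=4: acc = 10+8 = 18
n=3,k=2: acc = 18+6 = 24
n=3,k=3: acc = 24+9 = 33
n=3,k=4: acc = 33+12 = 45
n=4,k=2: acc = 45+8 = 53
n=4,k=3: acc = 53+12 = 65
n=4,k=4: acc = 65+16 = 81
n=5,k=2: acc = 81+10 = 91
n=5,k=3: acc = 91+15 = 106
n=5,k=4: acc = 106+20 = 126

126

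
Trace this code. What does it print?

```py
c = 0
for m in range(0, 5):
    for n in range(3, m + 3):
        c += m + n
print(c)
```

m=1,n=3: c = 0+4 = 4
m=2,n=3: c = 4+5 = 9
m=2,n=4: c = 9+6 = 15
m=3,n=3: c = 15+6 = 21
m=3,n=4: c = 21+7 = 28
m=3,n=5: c = 28+8 = 36
m=4,n=3: c = 36+7 = 43
m=4,n=4: c = 43+8 = 51
m=4,n=5: c = 51+9 = 60
m=4,n=6: c = 60+10 = 70

70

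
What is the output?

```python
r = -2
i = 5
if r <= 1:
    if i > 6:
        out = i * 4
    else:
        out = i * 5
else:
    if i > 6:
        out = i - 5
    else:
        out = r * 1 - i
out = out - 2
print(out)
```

23

r=-2, i=5
r <= 1 is True; i > 6 is False
→ out = i * 5 = 25
out = 25-2 = 23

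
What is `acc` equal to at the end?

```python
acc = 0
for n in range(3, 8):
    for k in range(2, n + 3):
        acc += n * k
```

n=3,k=2: acc = 0+6 = 6
n=3,k=3: acc = 6+9 = 15
n=3,k=4: acc = 15+12 = 27
n=3,k=5: acc = 27+15 = 42
n=4,k=2: acc = 42+8 = 50
n=4,k=3: acc = 50+12 = 62
n=4,k=4: acc = 62+16 = 78
n=4,k=5: acc = 78+20 = 98
n=4,k=6: acc = 98+24 = 122
n=5,k=2: acc = 122+10 = 132
n=5,k=3: acc = 132+15 = 147
n=5,k=4: acc = 147+20 = 167
n=5,k=5: acc = 167+25 = 192
n=5,k=6: acc = 192+30 = 222
n=5,k=7: acc = 222+35 = 257
n=6,k=2: acc = 257+12 = 269
n=6,k=3: acc = 269+18 = 287
n=6,k=4: acc = 287+24 = 311
n=6,k=5: acc = 311+30 = 341
n=6,k=6: acc = 341+36 = 377
n=6,k=7: acc = 377+42 = 419
n=6,k=8: acc = 419+48 = 467
n=7,k=2: acc = 467+14 = 481
n=7,k=3: acc = 481+21 = 502
n=7,k=4: acc = 502+28 = 530
n=7,k=5: acc = 530+35 = 565
n=7,k=6: acc = 565+42 = 607
n=7,k=7: acc = 607+49 = 656
n=7,k=8: acc = 656+56 = 712
n=7,k=9: acc = 712+63 = 775

775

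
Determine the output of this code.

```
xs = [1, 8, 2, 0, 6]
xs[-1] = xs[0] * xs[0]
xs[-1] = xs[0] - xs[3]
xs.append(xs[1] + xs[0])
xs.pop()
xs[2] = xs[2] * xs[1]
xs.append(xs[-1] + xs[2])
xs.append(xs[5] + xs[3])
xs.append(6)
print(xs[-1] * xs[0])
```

xs[-1] = xs[0]*xs[0] = 1*1 = 1 → [1, 8, 2, 0, 1]
xs[-1] = xs[0]-xs[3] = 1-0 = 1 → [1, 8, 2, 0, 1]
append xs[1]+xs[0] = 8+1 = 9 → [1, 8, 2, 0, 1, 9]
pop() removes 9 → [1, 8, 2, 0, 1]
xs[2] = xs[2]*xs[1] = 2*8 = 16 → [1, 8, 16, 0, 1]
append xs[-1]+xs[2] = 1+16 = 17 → [1, 8, 16, 0, 1, 17]
append xs[5]+xs[3] = 17+0 = 17 → [1, 8, 16, 0, 1, 17, 17]
append 6 → [1, 8, 16, 0, 1, 17, 17, 6]
xs[-1]*xs[0] = 6*1 = 6

6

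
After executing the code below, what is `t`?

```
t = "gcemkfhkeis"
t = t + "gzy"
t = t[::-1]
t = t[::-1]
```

'gcemkfhkeisgzy'

+ 'gzy' → 'gcemkfhkeisgzy'
reverse → 'yzgsiekhfkmecg'
reverse → 'gcemkfhkeisgzy'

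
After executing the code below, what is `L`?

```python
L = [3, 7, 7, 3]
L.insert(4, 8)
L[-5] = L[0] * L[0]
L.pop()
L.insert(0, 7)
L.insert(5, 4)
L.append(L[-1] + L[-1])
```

insert 8 at 4 → [3, 7, 7, 3, 8]
L[-5] = L[0]*L[0] = 3*3 = 9 → [9, 7, 7, 3, 8]
pop() removes 8 → [9, 7, 7, 3]
insert 7 at 0 → [7, 9, 7, 7, 3]
insert 4 at 5 → [7, 9, 7, 7, 3, 4]
append L[-1]+L[-1] = 4+4 = 8 → [7, 9, 7, 7, 3, 4, 8]

[7, 9, 7, 7, 3, 4, 8]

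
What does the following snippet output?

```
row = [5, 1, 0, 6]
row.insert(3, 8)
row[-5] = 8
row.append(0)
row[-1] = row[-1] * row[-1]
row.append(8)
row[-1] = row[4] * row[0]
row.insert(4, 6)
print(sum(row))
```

insert 8 at 3 → [5, 1, 0, 8, 6]
row[-5] = 8 → [8, 1, 0, 8, 6]
append 0 → [8, 1, 0, 8, 6, 0]
row[-1] = row[-1]*row[-1] = 0*0 = 0 → [8, 1, 0, 8, 6, 0]
append 8 → [8, 1, 0, 8, 6, 0, 8]
row[-1] = row[4]*row[0] = 6*8 = 48 → [8, 1, 0, 8, 6, 0, 48]
insert 6 at 4 → [8, 1, 0, 8, 6, 6, 0, 48]
sum = 77

77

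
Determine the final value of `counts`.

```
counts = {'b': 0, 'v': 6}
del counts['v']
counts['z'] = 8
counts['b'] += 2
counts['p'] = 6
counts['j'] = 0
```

{'b': 2, 'z': 8, 'p': 6, 'j': 0}

del 'v' → {'b': 0}
counts['z'] = 8 → {'b': 0, 'z': 8}
counts['b'] = 0+2 = 2 → {'b': 2, 'z': 8}
counts['p'] = 6 → {'b': 2, 'z': 8, 'p': 6}
counts['j'] = 0 → {'b': 2, 'z': 8, 'p': 6, 'j': 0}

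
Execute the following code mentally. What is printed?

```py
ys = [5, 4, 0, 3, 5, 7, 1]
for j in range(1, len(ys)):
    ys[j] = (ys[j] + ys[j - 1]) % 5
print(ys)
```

j=1: ys[1] = (4+5)%5 = 4 → [5, 4, 0, 3, 5, 7, 1]
j=2: ys[2] = (0+4)%5 = 4 → [5, 4, 4, 3, 5, 7, 1]
j=3: ys[3] = (3+4)%5 = 2 → [5, 4, 4, 2, 5, 7, 1]
j=4: ys[4] = (5+2)%5 = 2 → [5, 4, 4, 2, 2, 7, 1]
j=5: ys[5] = (7+2)%5 = 4 → [5, 4, 4, 2, 2, 4, 1]
j=6: ys[6] = (1+4)%5 = 0 → [5, 4, 4, 2, 2, 4, 0]

[5, 4, 4, 2, 2, 4, 0]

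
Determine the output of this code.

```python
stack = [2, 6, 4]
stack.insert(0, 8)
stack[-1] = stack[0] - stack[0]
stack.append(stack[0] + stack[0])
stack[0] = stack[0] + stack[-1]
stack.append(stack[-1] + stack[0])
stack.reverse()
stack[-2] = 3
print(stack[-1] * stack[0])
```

960

insert 8 at 0 → [8, 2, 6, 4]
stack[-1] = stack[0]-stack[0] = 8-8 = 0 → [8, 2, 6, 0]
append stack[0]+stack[0] = 8+8 = 16 → [8, 2, 6, 0, 16]
stack[0] = stack[0]+stack[-1] = 8+16 = 24 → [24, 2, 6, 0, 16]
append stack[-1]+stack[0] = 16+24 = 40 → [24, 2, 6, 0, 16, 40]
reverse → [40, 16, 0, 6, 2, 24]
stack[-2] = 3 → [40, 16, 0, 6, 3, 24]
stack[-1]*stack[0] = 24*40 = 960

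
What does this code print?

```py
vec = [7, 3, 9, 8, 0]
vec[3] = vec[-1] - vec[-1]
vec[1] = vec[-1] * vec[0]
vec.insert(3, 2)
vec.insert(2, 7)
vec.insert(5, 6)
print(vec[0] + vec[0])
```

vec[3] = vec[-1]-vec[-1] = 0-0 = 0 → [7, 3, 9, 0, 0]
vec[1] = vec[-1]*vec[0] = 0*7 = 0 → [7, 0, 9, 0, 0]
insert 2 at 3 → [7, 0, 9, 2, 0, 0]
insert 7 at 2 → [7, 0, 7, 9, 2, 0, 0]
insert 6 at 5 → [7, 0, 7, 9, 2, 6, 0, 0]
vec[0]+vec[0] = 7+7 = 14

14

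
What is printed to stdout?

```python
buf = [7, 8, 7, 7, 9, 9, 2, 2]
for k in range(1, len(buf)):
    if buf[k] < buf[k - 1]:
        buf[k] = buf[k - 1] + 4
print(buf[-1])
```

32

k=1: 8>=7, unchanged → [7, 8, 7, 7, 9, 9, 2, 2]
k=2: 7<8, buf[2] = 8+4 = 12 → [7, 8, 12, 7, 9, 9, 2, 2]
k=3: 7<12, buf[3] = 12+4 = 16 → [7, 8, 12, 16, 9, 9, 2, 2]
k=4: 9<16, buf[4] = 16+4 = 20 → [7, 8, 12, 16, 20, 9, 2, 2]
k=5: 9<20, buf[5] = 20+4 = 24 → [7, 8, 12, 16, 20, 24, 2, 2]
k=6: 2<24, buf[6] = 24+4 = 28 → [7, 8, 12, 16, 20, 24, 28, 2]
k=7: 2<28, buf[7] = 28+4 = 32 → [7, 8, 12, 16, 20, 24, 28, 32]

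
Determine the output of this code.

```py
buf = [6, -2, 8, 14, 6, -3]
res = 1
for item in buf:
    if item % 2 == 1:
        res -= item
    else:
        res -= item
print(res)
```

item=6: not odd, res = 1-6 = -5
item=-2: not odd, res = (-5)-(-2) = -3
item=8: not odd, res = (-3)-8 = -11
item=14: not odd, res = (-11)-14 = -25
item=6: not odd, res = (-25)-6 = -31
item=-3: odd, res = (-31)-(-3) = -28

-28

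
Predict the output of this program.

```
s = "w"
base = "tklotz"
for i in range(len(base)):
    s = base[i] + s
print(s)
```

ztolktw

i=0: prepend 't' → 'tw'
i=1: prepend 'k' → 'ktw'
i=2: prepend 'l' → 'lktw'
i=3: prepend 'o' → 'olktw'
i=4: prepend 't' → 'tolktw'
i=5: prepend 'z' → 'ztolktw'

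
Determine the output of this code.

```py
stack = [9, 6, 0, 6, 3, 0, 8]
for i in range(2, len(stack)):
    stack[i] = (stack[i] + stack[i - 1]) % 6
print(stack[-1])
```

5

i=2: stack[2] = (0+6)%6 = 0 → [9, 6, 0, 6, 3, 0, 8]
i=3: stack[3] = (6+0)%6 = 0 → [9, 6, 0, 0, 3, 0, 8]
i=4: stack[4] = (3+0)%6 = 3 → [9, 6, 0, 0, 3, 0, 8]
i=5: stack[5] = (0+3)%6 = 3 → [9, 6, 0, 0, 3, 3, 8]
i=6: stack[6] = (8+3)%6 = 5 → [9, 6, 0, 0, 3, 3, 5]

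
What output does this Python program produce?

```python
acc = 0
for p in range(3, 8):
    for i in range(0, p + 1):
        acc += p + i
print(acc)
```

p=3,i=0: acc = 0+3 = 3
p=3,i=1: acc = 3+4 = 7
p=3,i=2: acc = 7+5 = 12
p=3,i=3: acc = 12+6 = 18
p=4,i=0: acc = 18+4 = 22
p=4,i=1: acc = 22+5 = 27
p=4,i=2: acc = 27+6 = 33
p=4,i=3: acc = 33+7 = 40
p=4,i=4: acc = 40+8 = 48
p=5,i=0: acc = 48+5 = 53
p=5,i=1: acc = 53+6 = 59
p=5,i=2: acc = 59+7 = 66
p=5,i=3: acc = 66+8 = 74
p=5,i=4: acc = 74+9 = 83
p=5,i=5: acc = 83+10 = 93
p=6,i=0: acc = 93+6 = 99
p=6,i=1: acc = 99+7 = 106
p=6,i=2: acc = 106+8 = 114
p=6,i=3: acc = 114+9 = 123
p=6,i=4: acc = 123+10 = 133
p=6,i=5: acc = 133+11 = 144
p=6,i=6: acc = 144+12 = 156
p=7,i=0: acc = 156+7 = 163
p=7,i=1: acc = 163+8 = 171
p=7,i=2: acc = 171+9 = 180
p=7,i=3: acc = 180+10 = 190
p=7,i=4: acc = 190+11 = 201
p=7,i=5: acc = 201+12 = 213
p=7,i=6: acc = 213+13 = 226
p=7,i=7: acc = 226+14 = 240

240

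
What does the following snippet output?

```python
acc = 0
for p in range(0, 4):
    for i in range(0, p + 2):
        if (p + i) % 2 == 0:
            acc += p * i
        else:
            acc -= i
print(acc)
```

4

p=0,i=0: even sum, acc = 0+0 = 0
p=0,i=1: odd sum, acc = 0-1 = -1
p=1,i=0: odd sum, acc = (-1)-0 = -1
p=1,i=1: even sum, acc = (-1)+1 = 0
p=1,i=2: odd sum, acc = 0-2 = -2
p=2,i=0: even sum, acc = (-2)+0 = -2
p=2,i=1: odd sum, acc = (-2)-1 = -3
p=2,i=2: even sum, acc = (-3)+4 = 1
p=2,i=3: odd sum, acc = 1-3 = -2
p=3,i=0: odd sum, acc = (-2)-0 = -2
p=3,i=1: even sum, acc = (-2)+3 = 1
p=3,i=2: odd sum, acc = 1-2 = -1
p=3,i=3: even sum, acc = (-1)+9 = 8
p=3,i=4: odd sum, acc = 8-4 = 4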